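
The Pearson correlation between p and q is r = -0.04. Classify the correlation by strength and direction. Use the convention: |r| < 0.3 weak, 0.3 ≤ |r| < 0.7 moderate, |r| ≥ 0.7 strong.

r = -0.04 < 0 so the relationship is negative.
|r| = 0.04, which falls in the weak range.

weak negative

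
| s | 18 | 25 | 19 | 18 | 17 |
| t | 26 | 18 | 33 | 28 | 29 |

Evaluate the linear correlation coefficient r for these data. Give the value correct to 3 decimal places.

n = 5, Σs = 97, Σt = 134, Σs² = 1923, Σt² = 3714, Σst = 2542
nΣst − ΣsΣt = 12710 − 12998 = -288
nΣs² − (Σs)² = 9615 − 9409 = 206; nΣt² − (Σt)² = 18570 − 17956 = 614
r = -288 / √(206 × 614) = -288 / 355.6459 ≈ -0.810

-0.810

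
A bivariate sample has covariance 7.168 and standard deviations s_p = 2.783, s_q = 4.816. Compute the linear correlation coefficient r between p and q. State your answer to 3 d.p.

0.535

r = Cov(p,q) / (s_p · s_q) = 7.168 / (2.783 × 4.816)
  = 7.168 / 13.4029 ≈ 0.535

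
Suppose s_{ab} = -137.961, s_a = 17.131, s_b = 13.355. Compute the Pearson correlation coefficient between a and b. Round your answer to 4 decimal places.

-0.6030

r = Cov(a,b) / (s_a · s_b) = -137.961 / (17.131 × 13.355)
  = -137.961 / 228.7845 ≈ -0.6030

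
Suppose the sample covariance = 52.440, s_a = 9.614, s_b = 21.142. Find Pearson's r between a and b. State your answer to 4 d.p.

r = Cov(a,b) / (s_a · s_b) = 52.440 / (9.614 × 21.142)
  = 52.440 / 203.2592 ≈ 0.2580

0.2580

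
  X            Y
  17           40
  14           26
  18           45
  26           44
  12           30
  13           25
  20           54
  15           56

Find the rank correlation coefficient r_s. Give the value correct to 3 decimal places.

Rank X: 5, 3, 6, 8, 1, 2, 7, 4
Rank Y: 4, 2, 6, 5, 3, 1, 7, 8
d = rank(X) − rank(Y): 1, 1, 0, 3, -2, 1, 0, -4; Σd² = 32
ρ = 1 − 6Σd² / [n(n²−1)] = 1 − 6×32 / (8×63) = 1 − 192/504 ≈ 0.619

0.619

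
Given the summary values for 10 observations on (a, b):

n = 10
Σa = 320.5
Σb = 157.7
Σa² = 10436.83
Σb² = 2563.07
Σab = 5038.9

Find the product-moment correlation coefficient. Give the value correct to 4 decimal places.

-0.1373

r = (nΣab − ΣaΣb) / √[(nΣa² − (Σa)²)(nΣb² − (Σb)²)]
Numerator: 10×5038.9 − 320.5×157.7 = -153.85
Denominator: √[(104368.3 − 102720.25)(25630.7 − 24869.29)] = √[1648.05 × 761.41] = 1120.1972
r = -153.85 / 1120.1972 ≈ -0.1373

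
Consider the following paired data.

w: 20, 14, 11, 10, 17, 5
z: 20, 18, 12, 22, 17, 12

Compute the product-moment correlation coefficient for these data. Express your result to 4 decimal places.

0.5163

n = 6, Σw = 77, Σz = 101, Σw² = 1131, Σz² = 1785, Σwz = 1353
nΣwz − ΣwΣz = 8118 − 7777 = 341
nΣw² − (Σw)² = 6786 − 5929 = 857; nΣz² − (Σz)² = 10710 − 10201 = 509
r = 341 / √(857 × 509) = 341 / 660.4642 ≈ 0.5163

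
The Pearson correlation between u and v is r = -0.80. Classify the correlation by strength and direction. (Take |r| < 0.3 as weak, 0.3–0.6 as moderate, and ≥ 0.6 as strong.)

r = -0.80 < 0 so the relationship is negative.
|r| = 0.80, which falls in the strong range.

strong negative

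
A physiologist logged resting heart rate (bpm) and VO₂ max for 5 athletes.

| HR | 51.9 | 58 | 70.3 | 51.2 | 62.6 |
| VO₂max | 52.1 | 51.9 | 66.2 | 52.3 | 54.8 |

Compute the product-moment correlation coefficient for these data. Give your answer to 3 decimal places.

n = 5, Σx = 294, Σy = 277.3, Σx² = 17539.9, Σy² = 15528.79, Σxy = 16476.29
nΣxy − ΣxΣy = 82381.45 − 81526.2 = 855.25
nΣx² − (Σx)² = 87699.5 − 86436 = 1263.5; nΣy² − (Σy)² = 77643.95 − 76895.29 = 748.66
r = 855.25 / √(1263.5 × 748.66) = 855.25 / 972.5903 ≈ 0.879

0.879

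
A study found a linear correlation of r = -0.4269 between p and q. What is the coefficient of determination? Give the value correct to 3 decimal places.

0.182

r² = (-0.4269)² = 0.182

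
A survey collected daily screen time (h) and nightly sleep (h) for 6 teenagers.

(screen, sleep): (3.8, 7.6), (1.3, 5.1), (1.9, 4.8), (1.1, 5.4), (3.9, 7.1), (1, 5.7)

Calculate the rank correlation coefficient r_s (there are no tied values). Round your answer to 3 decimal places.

0.371

Rank screen: 5, 3, 4, 2, 6, 1
Rank sleep: 6, 2, 1, 3, 5, 4
d = rank(screen) − rank(sleep): -1, 1, 3, -1, 1, -3; Σd² = 22
ρ = 1 − 6Σd² / [n(n²−1)] = 1 − 6×22 / (6×35) = 1 − 132/210 ≈ 0.371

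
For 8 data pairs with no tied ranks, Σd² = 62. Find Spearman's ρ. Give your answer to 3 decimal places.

ρ = 1 − 6Σd² / [n(n²−1)] = 1 − 6×62 / (8×63)
  = 1 − 372/504 = 1 − 0.7381 ≈ 0.262

0.262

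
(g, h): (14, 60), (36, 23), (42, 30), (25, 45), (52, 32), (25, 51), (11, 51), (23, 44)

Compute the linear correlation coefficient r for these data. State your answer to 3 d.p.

n = 8, Σg = 228, Σh = 336, Σg² = 7860, Σh² = 15216, Σgh = 8565
nΣgh − ΣgΣh = 68520 − 76608 = -8088
nΣg² − (Σg)² = 62880 − 51984 = 10896; nΣh² − (Σh)² = 121728 − 112896 = 8832
r = -8088 / √(10896 × 8832) = -8088 / 9809.8661 ≈ -0.824

-0.824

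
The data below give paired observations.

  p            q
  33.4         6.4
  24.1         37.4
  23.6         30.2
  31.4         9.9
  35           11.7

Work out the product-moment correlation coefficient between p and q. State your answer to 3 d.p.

-0.929

n = 5, Σp = 147.5, Σq = 95.6, Σp² = 4464.29, Σq² = 2586.66, Σpq = 2548.18
nΣpq − ΣpΣq = 12740.9 − 14101 = -1360.1
nΣp² − (Σp)² = 22321.45 − 21756.25 = 565.2; nΣq² − (Σq)² = 12933.3 − 9139.36 = 3793.94
r = -1360.1 / √(565.2 × 3793.94) = -1360.1 / 1464.3548 ≈ -0.929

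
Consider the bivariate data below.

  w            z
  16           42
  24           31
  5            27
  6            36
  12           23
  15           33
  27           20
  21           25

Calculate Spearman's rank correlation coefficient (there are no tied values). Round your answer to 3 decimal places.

-0.310

Rank w: 5, 7, 1, 2, 3, 4, 8, 6
Rank z: 8, 5, 4, 7, 2, 6, 1, 3
d = rank(w) − rank(z): -3, 2, -3, -5, 1, -2, 7, 3; Σd² = 110
ρ = 1 − 6Σd² / [n(n²−1)] = 1 − 6×110 / (8×63) = 1 − 660/504 ≈ -0.310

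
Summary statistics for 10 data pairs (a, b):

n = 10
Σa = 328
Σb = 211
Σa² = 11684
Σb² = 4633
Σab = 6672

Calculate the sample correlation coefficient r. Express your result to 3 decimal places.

r = (nΣab − ΣaΣb) / √[(nΣa² − (Σa)²)(nΣb² − (Σb)²)]
Numerator: 10×6672 − 328×211 = -2488
Denominator: √[(116840 − 107584)(46330 − 44521)] = √[9256 × 1809] = 4091.9560
r = -2488 / 4091.9560 ≈ -0.608

-0.608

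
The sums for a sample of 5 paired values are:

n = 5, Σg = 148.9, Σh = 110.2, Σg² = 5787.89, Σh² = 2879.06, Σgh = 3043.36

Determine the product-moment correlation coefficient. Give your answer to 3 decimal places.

-0.305

r = (nΣgh − ΣgΣh) / √[(nΣg² − (Σg)²)(nΣh² − (Σh)²)]
Numerator: 5×3043.36 − 148.9×110.2 = -1191.98
Denominator: √[(28939.45 − 22171.21)(14395.3 − 12144.04)] = √[6768.24 × 2251.26] = 3903.4687
r = -1191.98 / 3903.4687 ≈ -0.305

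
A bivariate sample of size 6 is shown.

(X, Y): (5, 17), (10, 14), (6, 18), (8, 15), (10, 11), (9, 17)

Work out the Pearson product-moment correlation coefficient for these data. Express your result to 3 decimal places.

-0.739

n = 6, ΣX = 48, ΣY = 92, ΣX² = 406, ΣY² = 1444, ΣXY = 716
nΣXY − ΣXΣY = 4296 − 4416 = -120
nΣX² − (ΣX)² = 2436 − 2304 = 132; nΣY² − (ΣY)² = 8664 − 8464 = 200
r = -120 / √(132 × 200) = -120 / 162.4808 ≈ -0.739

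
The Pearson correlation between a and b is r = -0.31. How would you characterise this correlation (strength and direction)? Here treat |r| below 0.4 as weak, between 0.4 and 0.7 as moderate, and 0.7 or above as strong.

weak negative

r = -0.31 < 0 so the relationship is negative.
|r| = 0.31, which falls in the weak range.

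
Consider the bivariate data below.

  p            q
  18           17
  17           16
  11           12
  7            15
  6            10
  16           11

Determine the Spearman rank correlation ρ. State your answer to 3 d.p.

Rank p: 6, 5, 3, 2, 1, 4
Rank q: 6, 5, 3, 4, 1, 2
d = rank(p) − rank(q): 0, 0, 0, -2, 0, 2; Σd² = 8
ρ = 1 − 6Σd² / [n(n²−1)] = 1 − 6×8 / (6×35) = 1 − 48/210 ≈ 0.771

0.771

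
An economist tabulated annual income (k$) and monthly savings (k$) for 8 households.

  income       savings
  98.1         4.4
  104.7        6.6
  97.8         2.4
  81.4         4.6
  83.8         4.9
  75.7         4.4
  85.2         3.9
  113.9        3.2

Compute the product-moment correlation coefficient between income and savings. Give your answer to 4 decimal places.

n = 8, Σx = 740.6, Σy = 34.4, Σx² = 69761.68, Σy² = 158.66, Σxy = 3172.28
nΣxy − ΣxΣy = 25378.24 − 25476.64 = -98.4
nΣx² − (Σx)² = 558093.44 − 548488.36 = 9605.08; nΣy² − (Σy)² = 1269.28 − 1183.36 = 85.92
r = -98.4 / √(9605.08 × 85.92) = -98.4 / 908.4429 ≈ -0.1083

-0.1083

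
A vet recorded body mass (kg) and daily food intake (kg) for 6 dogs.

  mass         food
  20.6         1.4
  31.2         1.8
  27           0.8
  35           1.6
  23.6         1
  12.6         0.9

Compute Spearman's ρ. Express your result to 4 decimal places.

0.5429

Rank mass: 2, 5, 4, 6, 3, 1
Rank food: 4, 6, 1, 5, 3, 2
d = rank(mass) − rank(food): -2, -1, 3, 1, 0, -1; Σd² = 16
ρ = 1 − 6Σd² / [n(n²−1)] = 1 − 6×16 / (6×35) = 1 − 96/210 ≈ 0.5429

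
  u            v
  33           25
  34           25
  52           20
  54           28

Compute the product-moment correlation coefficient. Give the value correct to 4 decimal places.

n = 4, Σu = 173, Σv = 98, Σu² = 7865, Σv² = 2434, Σuv = 4227
nΣuv − ΣuΣv = 16908 − 16954 = -46
nΣu² − (Σu)² = 31460 − 29929 = 1531; nΣv² − (Σv)² = 9736 − 9604 = 132
r = -46 / √(1531 × 132) = -46 / 449.5464 ≈ -0.1023

-0.1023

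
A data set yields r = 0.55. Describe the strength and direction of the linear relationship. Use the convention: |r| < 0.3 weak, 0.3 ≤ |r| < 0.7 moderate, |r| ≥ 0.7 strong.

moderate positive

r = 0.55 > 0 so the relationship is positive.
|r| = 0.55, which falls in the moderate range.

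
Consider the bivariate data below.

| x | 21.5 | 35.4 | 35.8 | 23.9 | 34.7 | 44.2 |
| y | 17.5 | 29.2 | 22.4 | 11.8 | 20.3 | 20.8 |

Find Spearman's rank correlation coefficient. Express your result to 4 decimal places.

0.7143

Rank x: 1, 4, 5, 2, 3, 6
Rank y: 2, 6, 5, 1, 3, 4
d = rank(x) − rank(y): -1, -2, 0, 1, 0, 2; Σd² = 10
ρ = 1 − 6Σd² / [n(n²−1)] = 1 − 6×10 / (6×35) = 1 − 60/210 ≈ 0.7143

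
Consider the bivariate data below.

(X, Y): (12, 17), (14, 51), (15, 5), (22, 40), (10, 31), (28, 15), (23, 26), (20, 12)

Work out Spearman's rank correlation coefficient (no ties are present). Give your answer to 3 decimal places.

Rank X: 2, 3, 4, 6, 1, 8, 7, 5
Rank Y: 4, 8, 1, 7, 6, 3, 5, 2
d = rank(X) − rank(Y): -2, -5, 3, -1, -5, 5, 2, 3; Σd² = 102
ρ = 1 − 6Σd² / [n(n²−1)] = 1 − 6×102 / (8×63) = 1 − 612/504 ≈ -0.214

-0.214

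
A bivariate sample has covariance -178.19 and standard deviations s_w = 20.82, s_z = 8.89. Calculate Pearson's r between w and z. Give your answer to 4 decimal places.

r = Cov(w,z) / (s_w · s_z) = -178.19 / (20.82 × 8.89)
  = -178.19 / 185.0898 ≈ -0.9627

-0.9627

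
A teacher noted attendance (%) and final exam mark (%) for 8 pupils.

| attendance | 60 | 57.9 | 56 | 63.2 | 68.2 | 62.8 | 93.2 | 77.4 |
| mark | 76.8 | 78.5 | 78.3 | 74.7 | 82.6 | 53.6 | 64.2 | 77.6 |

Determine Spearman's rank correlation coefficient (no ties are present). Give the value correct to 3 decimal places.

-0.286

Rank attendance: 3, 2, 1, 5, 6, 4, 8, 7
Rank mark: 4, 7, 6, 3, 8, 1, 2, 5
d = rank(attendance) − rank(mark): -1, -5, -5, 2, -2, 3, 6, 2; Σd² = 108
ρ = 1 − 6Σd² / [n(n²−1)] = 1 − 6×108 / (8×63) = 1 − 648/504 ≈ -0.286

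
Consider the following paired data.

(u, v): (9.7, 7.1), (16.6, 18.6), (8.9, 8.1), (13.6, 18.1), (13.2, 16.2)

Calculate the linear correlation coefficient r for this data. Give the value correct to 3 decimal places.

0.934

n = 5, Σu = 62, Σv = 68.1, Σu² = 808.06, Σv² = 1052.03, Σuv = 909.72
nΣuv − ΣuΣv = 4548.6 − 4222.2 = 326.4
nΣu² − (Σu)² = 4040.3 − 3844 = 196.3; nΣv² − (Σv)² = 5260.15 − 4637.61 = 622.54
r = 326.4 / √(196.3 × 622.54) = 326.4 / 349.5777 ≈ 0.934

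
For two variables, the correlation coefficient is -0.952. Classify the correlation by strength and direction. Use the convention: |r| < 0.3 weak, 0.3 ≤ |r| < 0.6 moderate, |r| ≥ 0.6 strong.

strong negative

r = -0.952 < 0 so the relationship is negative.
|r| = 0.952, which falls in the strong range.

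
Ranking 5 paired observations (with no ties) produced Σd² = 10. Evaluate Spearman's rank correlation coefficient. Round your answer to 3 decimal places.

0.500

ρ = 1 − 6Σd² / [n(n²−1)] = 1 − 6×10 / (5×24)
  = 1 − 60/120 = 1 − 0.5000 ≈ 0.500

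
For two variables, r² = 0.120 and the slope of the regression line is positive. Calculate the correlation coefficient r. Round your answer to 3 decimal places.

0.346

|r| = √0.120 = 0.346
The association is positive, so r = 0.346.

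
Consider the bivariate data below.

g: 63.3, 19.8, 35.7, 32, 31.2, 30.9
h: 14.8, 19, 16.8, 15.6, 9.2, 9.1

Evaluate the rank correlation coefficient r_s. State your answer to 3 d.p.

Rank g: 6, 1, 5, 4, 3, 2
Rank h: 3, 6, 5, 4, 2, 1
d = rank(g) − rank(h): 3, -5, 0, 0, 1, 1; Σd² = 36
ρ = 1 − 6Σd² / [n(n²−1)] = 1 − 6×36 / (6×35) = 1 − 216/210 ≈ -0.029

-0.029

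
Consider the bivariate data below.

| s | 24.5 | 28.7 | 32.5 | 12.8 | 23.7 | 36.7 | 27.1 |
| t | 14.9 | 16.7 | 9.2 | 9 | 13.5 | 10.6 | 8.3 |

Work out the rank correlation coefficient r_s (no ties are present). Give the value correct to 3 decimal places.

Rank s: 3, 5, 6, 1, 2, 7, 4
Rank t: 6, 7, 3, 2, 5, 4, 1
d = rank(s) − rank(t): -3, -2, 3, -1, -3, 3, 3; Σd² = 50
ρ = 1 − 6Σd² / [n(n²−1)] = 1 − 6×50 / (7×48) = 1 − 300/336 ≈ 0.107

0.107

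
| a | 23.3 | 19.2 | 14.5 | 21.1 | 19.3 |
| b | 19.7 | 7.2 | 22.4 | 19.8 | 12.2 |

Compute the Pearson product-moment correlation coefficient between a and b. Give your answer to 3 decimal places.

-0.103

n = 5, Σa = 97.4, Σb = 81.3, Σa² = 1939.48, Σb² = 1482.57, Σab = 1575.29
nΣab − ΣaΣb = 7876.45 − 7918.62 = -42.17
nΣa² − (Σa)² = 9697.4 − 9486.76 = 210.64; nΣb² − (Σb)² = 7412.85 − 6609.69 = 803.16
r = -42.17 / √(210.64 × 803.16) = -42.17 / 411.3121 ≈ -0.103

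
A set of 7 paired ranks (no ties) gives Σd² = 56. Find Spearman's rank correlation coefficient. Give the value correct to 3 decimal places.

ρ = 1 − 6Σd² / [n(n²−1)] = 1 − 6×56 / (7×48)
  = 1 − 336/336 = 1 − 1.0000 ≈ 0.000

0.000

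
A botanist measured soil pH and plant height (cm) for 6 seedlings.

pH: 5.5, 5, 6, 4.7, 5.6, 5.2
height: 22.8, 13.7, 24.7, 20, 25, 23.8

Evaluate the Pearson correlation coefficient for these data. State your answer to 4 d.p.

0.6554

n = 6, Σx = 32, Σy = 130, Σx² = 171.74, Σy² = 2909.06, Σxy = 699.86
nΣxy − ΣxΣy = 4199.16 − 4160 = 39.16
nΣx² − (Σx)² = 1030.44 − 1024 = 6.44; nΣy² − (Σy)² = 17454.36 − 16900 = 554.36
r = 39.16 / √(6.44 × 554.36) = 39.16 / 59.7501 ≈ 0.6554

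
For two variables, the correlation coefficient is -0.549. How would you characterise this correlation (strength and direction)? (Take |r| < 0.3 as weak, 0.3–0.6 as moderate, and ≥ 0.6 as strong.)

moderate negative

r = -0.549 < 0 so the relationship is negative.
|r| = 0.549, which falls in the moderate range.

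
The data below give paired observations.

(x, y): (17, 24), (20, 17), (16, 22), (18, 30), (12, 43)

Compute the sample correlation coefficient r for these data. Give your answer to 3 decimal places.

n = 5, Σx = 83, Σy = 136, Σx² = 1413, Σy² = 4098, Σxy = 2156
nΣxy − ΣxΣy = 10780 − 11288 = -508
nΣx² − (Σx)² = 7065 − 6889 = 176; nΣy² − (Σy)² = 20490 − 18496 = 1994
r = -508 / √(176 × 1994) = -508 / 592.4053 ≈ -0.858

-0.858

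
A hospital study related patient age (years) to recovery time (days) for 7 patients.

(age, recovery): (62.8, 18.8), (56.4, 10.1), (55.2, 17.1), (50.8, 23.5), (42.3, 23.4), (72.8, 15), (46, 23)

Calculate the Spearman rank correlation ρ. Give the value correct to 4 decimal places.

-0.7143

Rank age: 6, 5, 4, 3, 1, 7, 2
Rank recovery: 4, 1, 3, 7, 6, 2, 5
d = rank(age) − rank(recovery): 2, 4, 1, -4, -5, 5, -3; Σd² = 96
ρ = 1 − 6Σd² / [n(n²−1)] = 1 − 6×96 / (7×48) = 1 − 576/336 ≈ -0.7143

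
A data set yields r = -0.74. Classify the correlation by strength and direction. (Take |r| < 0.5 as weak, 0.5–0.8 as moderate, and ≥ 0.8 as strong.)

r = -0.74 < 0 so the relationship is negative.
|r| = 0.74, which falls in the moderate range.

moderate negative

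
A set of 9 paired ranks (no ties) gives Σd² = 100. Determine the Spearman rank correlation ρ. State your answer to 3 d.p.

ρ = 1 − 6Σd² / [n(n²−1)] = 1 − 6×100 / (9×80)
  = 1 − 600/720 = 1 − 0.8333 ≈ 0.167

0.167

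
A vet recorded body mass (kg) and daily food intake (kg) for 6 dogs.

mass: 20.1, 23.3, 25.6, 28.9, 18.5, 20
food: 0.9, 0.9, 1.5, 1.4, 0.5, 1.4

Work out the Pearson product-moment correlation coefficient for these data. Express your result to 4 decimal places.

0.6540

n = 6, Σx = 136.4, Σy = 6.6, Σx² = 3179.72, Σy² = 8.04, Σxy = 155.17
nΣxy − ΣxΣy = 931.02 − 900.24 = 30.78
nΣx² − (Σx)² = 19078.32 − 18604.96 = 473.36; nΣy² − (Σy)² = 48.24 − 43.56 = 4.68
r = 30.78 / √(473.36 × 4.68) = 30.78 / 47.0672 ≈ 0.6540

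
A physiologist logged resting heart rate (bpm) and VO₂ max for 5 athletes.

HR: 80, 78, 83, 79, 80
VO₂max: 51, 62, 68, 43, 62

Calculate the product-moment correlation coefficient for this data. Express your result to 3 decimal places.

n = 5, Σx = 400, Σy = 286, Σx² = 32014, Σy² = 16762, Σxy = 22917
nΣxy − ΣxΣy = 114585 − 114400 = 185
nΣx² − (Σx)² = 160070 − 160000 = 70; nΣy² − (Σy)² = 83810 − 81796 = 2014
r = 185 / √(70 × 2014) = 185 / 375.4730 ≈ 0.493

0.493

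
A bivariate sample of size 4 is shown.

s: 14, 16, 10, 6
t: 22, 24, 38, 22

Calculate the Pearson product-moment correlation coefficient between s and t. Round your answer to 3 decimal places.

n = 4, Σs = 46, Σt = 106, Σs² = 588, Σt² = 2988, Σst = 1204
nΣst − ΣsΣt = 4816 − 4876 = -60
nΣs² − (Σs)² = 2352 − 2116 = 236; nΣt² − (Σt)² = 11952 − 11236 = 716
r = -60 / √(236 × 716) = -60 / 411.0669 ≈ -0.146

-0.146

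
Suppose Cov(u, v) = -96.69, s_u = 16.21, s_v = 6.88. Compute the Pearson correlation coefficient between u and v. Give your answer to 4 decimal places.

-0.8670

r = Cov(u,v) / (s_u · s_v) = -96.69 / (16.21 × 6.88)
  = -96.69 / 111.5248 ≈ -0.8670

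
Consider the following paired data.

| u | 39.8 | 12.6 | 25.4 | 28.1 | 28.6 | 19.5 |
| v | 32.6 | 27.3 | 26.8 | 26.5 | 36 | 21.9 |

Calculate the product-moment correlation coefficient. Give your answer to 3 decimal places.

0.574

n = 6, Σu = 154, Σv = 171.1, Σu² = 4375.78, Σv² = 5004.15, Σuv = 4523.48
nΣuv − ΣuΣv = 27140.88 − 26349.4 = 791.48
nΣu² − (Σu)² = 26254.68 − 23716 = 2538.68; nΣv² − (Σv)² = 30024.9 − 29275.21 = 749.69
r = 791.48 / √(2538.68 × 749.69) = 791.48 / 1379.5735 ≈ 0.574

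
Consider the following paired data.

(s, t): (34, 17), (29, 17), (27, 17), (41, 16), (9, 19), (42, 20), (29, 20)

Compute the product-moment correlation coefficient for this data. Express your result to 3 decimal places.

-0.194

n = 7, Σs = 211, Σt = 126, Σs² = 7093, Σt² = 2284, Σst = 3777
nΣst − ΣsΣt = 26439 − 26586 = -147
nΣs² − (Σs)² = 49651 − 44521 = 5130; nΣt² − (Σt)² = 15988 − 15876 = 112
r = -147 / √(5130 × 112) = -147 / 757.9974 ≈ -0.194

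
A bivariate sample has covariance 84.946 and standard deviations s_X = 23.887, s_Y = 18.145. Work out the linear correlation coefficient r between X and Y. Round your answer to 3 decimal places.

0.196

r = Cov(X,Y) / (s_X · s_Y) = 84.946 / (23.887 × 18.145)
  = 84.946 / 433.4296 ≈ 0.196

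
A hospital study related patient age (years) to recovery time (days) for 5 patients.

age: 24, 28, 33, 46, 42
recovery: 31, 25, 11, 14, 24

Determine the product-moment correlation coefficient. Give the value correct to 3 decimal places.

n = 5, Σx = 173, Σy = 105, Σx² = 6329, Σy² = 2479, Σxy = 3459
nΣxy − ΣxΣy = 17295 − 18165 = -870
nΣx² − (Σx)² = 31645 − 29929 = 1716; nΣy² − (Σy)² = 12395 − 11025 = 1370
r = -870 / √(1716 × 1370) = -870 / 1533.2710 ≈ -0.567

-0.567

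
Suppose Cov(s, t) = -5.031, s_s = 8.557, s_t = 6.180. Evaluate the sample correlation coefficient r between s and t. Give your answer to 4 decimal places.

-0.0951

r = Cov(s,t) / (s_s · s_t) = -5.031 / (8.557 × 6.180)
  = -5.031 / 52.8823 ≈ -0.0951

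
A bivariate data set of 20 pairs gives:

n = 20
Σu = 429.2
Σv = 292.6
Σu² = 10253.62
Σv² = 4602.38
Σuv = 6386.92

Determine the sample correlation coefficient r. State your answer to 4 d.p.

r = (nΣuv − ΣuΣv) / √[(nΣu² − (Σu)²)(nΣv² − (Σv)²)]
Numerator: 20×6386.92 − 429.2×292.6 = 2154.48
Denominator: √[(205072.4 − 184212.64)(92047.6 − 85614.76)] = √[20859.76 × 6432.84] = 11583.9328
r = 2154.48 / 11583.9328 ≈ 0.1860

0.1860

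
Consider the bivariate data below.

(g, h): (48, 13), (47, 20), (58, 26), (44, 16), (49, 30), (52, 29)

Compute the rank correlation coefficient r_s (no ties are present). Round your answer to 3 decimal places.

0.600

Rank g: 3, 2, 6, 1, 4, 5
Rank h: 1, 3, 4, 2, 6, 5
d = rank(g) − rank(h): 2, -1, 2, -1, -2, 0; Σd² = 14
ρ = 1 − 6Σd² / [n(n²−1)] = 1 − 6×14 / (6×35) = 1 − 84/210 ≈ 0.600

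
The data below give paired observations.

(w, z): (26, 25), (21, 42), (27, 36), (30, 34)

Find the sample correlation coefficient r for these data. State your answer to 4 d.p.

n = 4, Σw = 104, Σz = 137, Σw² = 2746, Σz² = 4841, Σwz = 3524
nΣwz − ΣwΣz = 14096 − 14248 = -152
nΣw² − (Σw)² = 10984 − 10816 = 168; nΣz² − (Σz)² = 19364 − 18769 = 595
r = -152 / √(168 × 595) = -152 / 316.1645 ≈ -0.4808

-0.4808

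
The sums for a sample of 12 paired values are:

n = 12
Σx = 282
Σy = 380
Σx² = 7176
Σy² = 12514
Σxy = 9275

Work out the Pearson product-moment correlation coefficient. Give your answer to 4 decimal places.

r = (nΣxy − ΣxΣy) / √[(nΣx² − (Σx)²)(nΣy² − (Σy)²)]
Numerator: 12×9275 − 282×380 = 4140
Denominator: √[(86112 − 79524)(150168 − 144400)] = √[6588 × 5768] = 6164.3803
r = 4140 / 6164.3803 ≈ 0.6716

0.6716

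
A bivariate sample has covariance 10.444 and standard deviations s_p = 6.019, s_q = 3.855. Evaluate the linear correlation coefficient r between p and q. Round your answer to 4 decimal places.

0.4501

r = Cov(p,q) / (s_p · s_q) = 10.444 / (6.019 × 3.855)
  = 10.444 / 23.2032 ≈ 0.4501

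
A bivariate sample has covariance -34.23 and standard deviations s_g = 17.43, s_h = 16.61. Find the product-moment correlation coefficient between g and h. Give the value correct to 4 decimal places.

-0.1182

r = Cov(g,h) / (s_g · s_h) = -34.23 / (17.43 × 16.61)
  = -34.23 / 289.5123 ≈ -0.1182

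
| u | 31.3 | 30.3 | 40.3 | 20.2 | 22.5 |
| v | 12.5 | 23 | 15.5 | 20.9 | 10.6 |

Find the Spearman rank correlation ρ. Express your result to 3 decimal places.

-0.100

Rank u: 4, 3, 5, 1, 2
Rank v: 2, 5, 3, 4, 1
d = rank(u) − rank(v): 2, -2, 2, -3, 1; Σd² = 22
ρ = 1 − 6Σd² / [n(n²−1)] = 1 − 6×22 / (5×24) = 1 − 132/120 ≈ -0.100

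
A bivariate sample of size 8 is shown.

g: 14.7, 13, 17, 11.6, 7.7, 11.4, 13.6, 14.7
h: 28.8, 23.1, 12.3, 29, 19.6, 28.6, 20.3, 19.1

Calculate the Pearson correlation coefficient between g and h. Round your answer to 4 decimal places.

-0.3487

n = 8, Σg = 103.7, Σh = 180.8, Σg² = 1398.95, Σh² = 4334.36, Σgh = 2302.97
nΣgh − ΣgΣh = 18423.76 − 18748.96 = -325.2
nΣg² − (Σg)² = 11191.6 − 10753.69 = 437.91; nΣh² − (Σh)² = 34674.88 − 32688.64 = 1986.24
r = -325.2 / √(437.91 × 1986.24) = -325.2 / 932.6277 ≈ -0.3487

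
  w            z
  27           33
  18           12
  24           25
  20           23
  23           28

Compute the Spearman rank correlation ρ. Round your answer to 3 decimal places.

Rank w: 5, 1, 4, 2, 3
Rank z: 5, 1, 3, 2, 4
d = rank(w) − rank(z): 0, 0, 1, 0, -1; Σd² = 2
ρ = 1 − 6Σd² / [n(n²−1)] = 1 − 6×2 / (5×24) = 1 − 12/120 ≈ 0.900

0.900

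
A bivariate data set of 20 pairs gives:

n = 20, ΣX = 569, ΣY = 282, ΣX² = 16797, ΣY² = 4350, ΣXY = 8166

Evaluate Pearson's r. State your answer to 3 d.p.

0.300

r = (nΣXY − ΣXΣY) / √[(nΣX² − (ΣX)²)(nΣY² − (ΣY)²)]
Numerator: 20×8166 − 569×282 = 2862
Denominator: √[(335940 − 323761)(87000 − 79524)] = √[12179 × 7476] = 9542.0231
r = 2862 / 9542.0231 ≈ 0.300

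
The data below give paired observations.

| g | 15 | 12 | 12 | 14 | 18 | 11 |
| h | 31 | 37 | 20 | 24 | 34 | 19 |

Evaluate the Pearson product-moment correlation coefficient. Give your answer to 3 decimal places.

n = 6, Σg = 82, Σh = 165, Σg² = 1154, Σh² = 4823, Σgh = 2306
nΣgh − ΣgΣh = 13836 − 13530 = 306
nΣg² − (Σg)² = 6924 − 6724 = 200; nΣh² − (Σh)² = 28938 − 27225 = 1713
r = 306 / √(200 × 1713) = 306 / 585.3204 ≈ 0.523

0.523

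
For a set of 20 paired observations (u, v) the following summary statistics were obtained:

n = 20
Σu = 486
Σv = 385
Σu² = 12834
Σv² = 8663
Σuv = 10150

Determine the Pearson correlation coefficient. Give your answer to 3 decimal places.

0.702

r = (nΣuv − ΣuΣv) / √[(nΣu² − (Σu)²)(nΣv² − (Σv)²)]
Numerator: 20×10150 − 486×385 = 15890
Denominator: √[(256680 − 236196)(173260 − 148225)] = √[20484 × 25035] = 22645.4618
r = 15890 / 22645.4618 ≈ 0.702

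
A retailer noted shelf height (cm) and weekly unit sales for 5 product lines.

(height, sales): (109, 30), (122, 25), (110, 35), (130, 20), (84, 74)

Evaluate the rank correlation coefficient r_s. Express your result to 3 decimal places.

Rank height: 2, 4, 3, 5, 1
Rank sales: 3, 2, 4, 1, 5
d = rank(height) − rank(sales): -1, 2, -1, 4, -4; Σd² = 38
ρ = 1 − 6Σd² / [n(n²−1)] = 1 − 6×38 / (5×24) = 1 − 228/120 ≈ -0.900

-0.900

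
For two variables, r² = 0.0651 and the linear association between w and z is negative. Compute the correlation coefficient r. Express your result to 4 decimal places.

|r| = √0.0651 = 0.2551
The association is negative, so r = −0.2551.

-0.2551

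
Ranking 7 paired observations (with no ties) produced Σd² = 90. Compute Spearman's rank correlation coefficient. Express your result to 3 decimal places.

ρ = 1 − 6Σd² / [n(n²−1)] = 1 − 6×90 / (7×48)
  = 1 − 540/336 = 1 − 1.6071 ≈ -0.607

-0.607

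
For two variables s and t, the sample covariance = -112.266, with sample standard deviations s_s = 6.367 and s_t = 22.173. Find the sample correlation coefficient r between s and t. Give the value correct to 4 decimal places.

-0.7952

r = Cov(s,t) / (s_s · s_t) = -112.266 / (6.367 × 22.173)
  = -112.266 / 141.1755 ≈ -0.7952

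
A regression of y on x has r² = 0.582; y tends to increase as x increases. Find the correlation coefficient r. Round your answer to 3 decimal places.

0.763

|r| = √0.582 = 0.763
The association is positive, so r = 0.763.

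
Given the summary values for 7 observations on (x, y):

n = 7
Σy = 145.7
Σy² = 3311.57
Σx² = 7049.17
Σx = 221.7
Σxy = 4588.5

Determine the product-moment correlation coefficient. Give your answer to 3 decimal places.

-0.297

r = (nΣxy − ΣxΣy) / √[(nΣx² − (Σx)²)(nΣy² − (Σy)²)]
Numerator: 7×4588.5 − 221.7×145.7 = -182.19
Denominator: √[(49344.19 − 49150.89)(23180.99 − 21228.49)] = √[193.3 × 1952.5] = 614.3438
r = -182.19 / 614.3438 ≈ -0.297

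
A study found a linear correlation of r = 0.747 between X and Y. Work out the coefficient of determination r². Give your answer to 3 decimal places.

r² = (0.747)² = 0.558

0.558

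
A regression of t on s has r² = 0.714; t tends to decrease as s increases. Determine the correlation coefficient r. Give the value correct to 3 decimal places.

-0.845

|r| = √0.714 = 0.845
The association is negative, so r = −0.845.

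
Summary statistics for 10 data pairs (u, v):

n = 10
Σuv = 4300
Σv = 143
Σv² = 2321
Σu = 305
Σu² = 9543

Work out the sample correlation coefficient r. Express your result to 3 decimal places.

-0.239

r = (nΣuv − ΣuΣv) / √[(nΣu² − (Σu)²)(nΣv² − (Σv)²)]
Numerator: 10×4300 − 305×143 = -615
Denominator: √[(95430 − 93025)(23210 − 20449)] = √[2405 × 2761] = 2576.8595
r = -615 / 2576.8595 ≈ -0.239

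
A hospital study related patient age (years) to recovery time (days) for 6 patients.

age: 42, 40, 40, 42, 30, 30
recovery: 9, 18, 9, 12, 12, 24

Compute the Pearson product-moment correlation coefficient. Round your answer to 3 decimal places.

n = 6, Σx = 224, Σy = 84, Σx² = 8528, Σy² = 1350, Σxy = 3042
nΣxy − ΣxΣy = 18252 − 18816 = -564
nΣx² − (Σx)² = 51168 − 50176 = 992; nΣy² − (Σy)² = 8100 − 7056 = 1044
r = -564 / √(992 × 1044) = -564 / 1017.6679 ≈ -0.554

-0.554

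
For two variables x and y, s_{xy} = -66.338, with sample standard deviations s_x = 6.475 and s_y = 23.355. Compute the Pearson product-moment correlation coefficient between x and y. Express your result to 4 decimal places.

r = Cov(x,y) / (s_x · s_y) = -66.338 / (6.475 × 23.355)
  = -66.338 / 151.2236 ≈ -0.4387

-0.4387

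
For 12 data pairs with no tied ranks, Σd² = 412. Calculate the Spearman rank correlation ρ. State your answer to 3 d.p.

-0.441

ρ = 1 − 6Σd² / [n(n²−1)] = 1 − 6×412 / (12×143)
  = 1 − 2472/1716 = 1 − 1.4406 ≈ -0.441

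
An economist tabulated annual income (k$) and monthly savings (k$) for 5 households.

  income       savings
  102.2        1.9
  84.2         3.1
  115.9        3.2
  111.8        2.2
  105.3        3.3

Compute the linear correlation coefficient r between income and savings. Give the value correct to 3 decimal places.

-0.115

n = 5, Σx = 519.4, Σy = 13.7, Σx² = 54554.62, Σy² = 39.19, Σxy = 1419.53
nΣxy − ΣxΣy = 7097.65 − 7115.78 = -18.13
nΣx² − (Σx)² = 272773.1 − 269776.36 = 2996.74; nΣy² − (Σy)² = 195.95 − 187.69 = 8.26
r = -18.13 / √(2996.74 × 8.26) = -18.13 / 157.3311 ≈ -0.115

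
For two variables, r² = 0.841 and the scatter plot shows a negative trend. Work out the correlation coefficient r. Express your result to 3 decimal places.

|r| = √0.841 = 0.917
The association is negative, so r = −0.917.

-0.917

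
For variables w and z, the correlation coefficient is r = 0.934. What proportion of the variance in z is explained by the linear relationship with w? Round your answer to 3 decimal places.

r² = (0.934)² = 0.872

0.872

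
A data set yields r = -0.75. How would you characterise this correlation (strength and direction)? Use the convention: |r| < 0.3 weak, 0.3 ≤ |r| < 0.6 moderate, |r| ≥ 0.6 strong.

r = -0.75 < 0 so the relationship is negative.
|r| = 0.75, which falls in the strong range.

strong negative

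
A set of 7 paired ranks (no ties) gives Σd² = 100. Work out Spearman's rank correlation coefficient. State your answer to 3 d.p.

-0.786

ρ = 1 − 6Σd² / [n(n²−1)] = 1 − 6×100 / (7×48)
  = 1 − 600/336 = 1 − 1.7857 ≈ -0.786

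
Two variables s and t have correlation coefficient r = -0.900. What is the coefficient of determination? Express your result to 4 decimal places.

r² = (-0.900)² = 0.8100

0.8100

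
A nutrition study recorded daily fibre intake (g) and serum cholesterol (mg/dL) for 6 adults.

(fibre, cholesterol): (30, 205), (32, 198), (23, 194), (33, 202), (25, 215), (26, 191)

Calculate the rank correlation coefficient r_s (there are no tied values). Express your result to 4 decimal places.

Rank fibre: 4, 5, 1, 6, 2, 3
Rank cholesterol: 5, 3, 2, 4, 6, 1
d = rank(fibre) − rank(cholesterol): -1, 2, -1, 2, -4, 2; Σd² = 30
ρ = 1 − 6Σd² / [n(n²−1)] = 1 − 6×30 / (6×35) = 1 − 180/210 ≈ 0.1429

0.1429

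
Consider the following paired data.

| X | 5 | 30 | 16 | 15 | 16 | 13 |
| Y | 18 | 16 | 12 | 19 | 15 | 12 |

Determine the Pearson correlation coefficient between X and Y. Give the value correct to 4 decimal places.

n = 6, ΣX = 95, ΣY = 92, ΣX² = 1831, ΣY² = 1454, ΣXY = 1443
nΣXY − ΣXΣY = 8658 − 8740 = -82
nΣX² − (ΣX)² = 10986 − 9025 = 1961; nΣY² − (ΣY)² = 8724 − 8464 = 260
r = -82 / √(1961 × 260) = -82 / 714.0448 ≈ -0.1148

-0.1148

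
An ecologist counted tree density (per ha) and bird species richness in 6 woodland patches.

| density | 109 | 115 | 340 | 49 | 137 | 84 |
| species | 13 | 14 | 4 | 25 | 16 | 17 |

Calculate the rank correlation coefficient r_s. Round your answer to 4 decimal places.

Rank density: 3, 4, 6, 1, 5, 2
Rank species: 2, 3, 1, 6, 4, 5
d = rank(density) − rank(species): 1, 1, 5, -5, 1, -3; Σd² = 62
ρ = 1 − 6Σd² / [n(n²−1)] = 1 − 6×62 / (6×35) = 1 − 372/210 ≈ -0.7714

-0.7714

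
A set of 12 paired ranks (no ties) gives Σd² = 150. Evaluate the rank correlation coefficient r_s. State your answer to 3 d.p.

0.476

ρ = 1 − 6Σd² / [n(n²−1)] = 1 − 6×150 / (12×143)
  = 1 − 900/1716 = 1 − 0.5245 ≈ 0.476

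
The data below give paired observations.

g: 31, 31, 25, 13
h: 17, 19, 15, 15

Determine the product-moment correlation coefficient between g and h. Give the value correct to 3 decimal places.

n = 4, Σg = 100, Σh = 66, Σg² = 2716, Σh² = 1100, Σgh = 1686
nΣgh − ΣgΣh = 6744 − 6600 = 144
nΣg² − (Σg)² = 10864 − 10000 = 864; nΣh² − (Σh)² = 4400 − 4356 = 44
r = 144 / √(864 × 44) = 144 / 194.9769 ≈ 0.739

0.739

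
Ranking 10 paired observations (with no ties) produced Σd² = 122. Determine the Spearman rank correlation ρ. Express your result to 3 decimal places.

0.261

ρ = 1 − 6Σd² / [n(n²−1)] = 1 − 6×122 / (10×99)
  = 1 − 732/990 = 1 − 0.7394 ≈ 0.261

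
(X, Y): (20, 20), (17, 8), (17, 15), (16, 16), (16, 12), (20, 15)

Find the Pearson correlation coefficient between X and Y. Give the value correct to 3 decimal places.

0.524

n = 6, ΣX = 106, ΣY = 86, ΣX² = 1890, ΣY² = 1314, ΣXY = 1539
nΣXY − ΣXΣY = 9234 − 9116 = 118
nΣX² − (ΣX)² = 11340 − 11236 = 104; nΣY² − (ΣY)² = 7884 − 7396 = 488
r = 118 / √(104 × 488) = 118 / 225.2820 ≈ 0.524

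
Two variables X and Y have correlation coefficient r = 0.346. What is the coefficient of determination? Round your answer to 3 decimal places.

r² = (0.346)² = 0.120

0.120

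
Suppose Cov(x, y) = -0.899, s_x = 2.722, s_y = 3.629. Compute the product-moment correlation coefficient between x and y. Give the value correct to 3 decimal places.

r = Cov(x,y) / (s_x · s_y) = -0.899 / (2.722 × 3.629)
  = -0.899 / 9.8781 ≈ -0.091

-0.091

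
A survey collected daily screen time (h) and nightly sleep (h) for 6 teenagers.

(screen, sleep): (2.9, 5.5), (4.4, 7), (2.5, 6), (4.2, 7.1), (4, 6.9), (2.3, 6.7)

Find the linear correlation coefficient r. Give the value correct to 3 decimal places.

0.660

n = 6, Σx = 20.3, Σy = 39.2, Σx² = 72.95, Σy² = 258.16, Σxy = 134.58
nΣxy − ΣxΣy = 807.48 − 795.76 = 11.72
nΣx² − (Σx)² = 437.7 − 412.09 = 25.61; nΣy² − (Σy)² = 1548.96 − 1536.64 = 12.32
r = 11.72 / √(25.61 × 12.32) = 11.72 / 17.7627 ≈ 0.660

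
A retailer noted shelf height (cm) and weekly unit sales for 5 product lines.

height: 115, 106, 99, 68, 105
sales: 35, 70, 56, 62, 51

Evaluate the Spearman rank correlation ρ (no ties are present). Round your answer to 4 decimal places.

Rank height: 5, 4, 2, 1, 3
Rank sales: 1, 5, 3, 4, 2
d = rank(height) − rank(sales): 4, -1, -1, -3, 1; Σd² = 28
ρ = 1 − 6Σd² / [n(n²−1)] = 1 − 6×28 / (5×24) = 1 − 168/120 ≈ -0.4000

-0.4000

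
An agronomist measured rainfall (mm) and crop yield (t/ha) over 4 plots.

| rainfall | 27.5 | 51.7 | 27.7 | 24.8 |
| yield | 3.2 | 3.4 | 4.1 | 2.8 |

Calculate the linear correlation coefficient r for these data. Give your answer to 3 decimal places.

n = 4, Σx = 131.7, Σy = 13.5, Σx² = 4811.47, Σy² = 46.45, Σxy = 446.79
nΣxy − ΣxΣy = 1787.16 − 1777.95 = 9.21
nΣx² − (Σx)² = 19245.88 − 17344.89 = 1900.99; nΣy² − (Σy)² = 185.8 − 182.25 = 3.55
r = 9.21 / √(1900.99 × 3.55) = 9.21 / 82.1493 ≈ 0.112

0.112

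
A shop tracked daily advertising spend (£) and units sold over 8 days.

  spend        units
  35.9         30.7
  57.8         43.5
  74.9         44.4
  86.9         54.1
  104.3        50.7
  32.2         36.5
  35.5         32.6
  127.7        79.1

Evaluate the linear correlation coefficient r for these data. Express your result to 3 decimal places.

n = 8, Σx = 555.2, Σy = 371.6, Σx² = 47274.14, Σy² = 18955.22, Σxy = 29364.96
nΣxy − ΣxΣy = 234919.68 − 206312.32 = 28607.36
nΣx² − (Σx)² = 378193.12 − 308247.04 = 69946.08; nΣy² − (Σy)² = 151641.76 − 138086.56 = 13555.2
r = 28607.36 / √(69946.08 × 13555.2) = 28607.36 / 30791.7701 ≈ 0.929

0.929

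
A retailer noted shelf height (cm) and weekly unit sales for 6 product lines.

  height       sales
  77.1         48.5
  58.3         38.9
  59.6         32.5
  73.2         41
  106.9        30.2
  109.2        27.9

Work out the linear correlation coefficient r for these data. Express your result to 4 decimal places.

n = 6, Σx = 484.3, Σy = 219, Σx² = 41605.95, Σy² = 8293.16, Σxy = 17220.48
nΣxy − ΣxΣy = 103322.88 − 106061.7 = -2738.82
nΣx² − (Σx)² = 249635.7 − 234546.49 = 15089.21; nΣy² − (Σy)² = 49758.96 − 47961 = 1797.96
r = -2738.82 / √(15089.21 × 1797.96) = -2738.82 / 5208.6271 ≈ -0.5258

-0.5258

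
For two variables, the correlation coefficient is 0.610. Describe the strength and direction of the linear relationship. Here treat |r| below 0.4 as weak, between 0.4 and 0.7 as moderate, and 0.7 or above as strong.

r = 0.610 > 0 so the relationship is positive.
|r| = 0.610, which falls in the moderate range.

moderate positive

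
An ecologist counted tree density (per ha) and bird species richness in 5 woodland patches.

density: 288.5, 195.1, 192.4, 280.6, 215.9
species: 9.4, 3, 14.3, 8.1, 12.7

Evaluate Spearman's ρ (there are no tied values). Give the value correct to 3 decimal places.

Rank density: 5, 2, 1, 4, 3
Rank species: 3, 1, 5, 2, 4
d = rank(density) − rank(species): 2, 1, -4, 2, -1; Σd² = 26
ρ = 1 − 6Σd² / [n(n²−1)] = 1 − 6×26 / (5×24) = 1 − 156/120 ≈ -0.300

-0.300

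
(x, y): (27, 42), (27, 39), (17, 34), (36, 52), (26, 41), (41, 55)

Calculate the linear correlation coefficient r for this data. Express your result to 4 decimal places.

0.9791

n = 6, Σx = 174, Σy = 263, Σx² = 5400, Σy² = 11851, Σxy = 7958
nΣxy − ΣxΣy = 47748 − 45762 = 1986
nΣx² − (Σx)² = 32400 − 30276 = 2124; nΣy² − (Σy)² = 71106 − 69169 = 1937
r = 1986 / √(2124 × 1937) = 1986 / 2028.3461 ≈ 0.9791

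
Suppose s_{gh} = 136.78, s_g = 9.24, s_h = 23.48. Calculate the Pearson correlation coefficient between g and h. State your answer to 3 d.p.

r = Cov(g,h) / (s_g · s_h) = 136.78 / (9.24 × 23.48)
  = 136.78 / 216.9552 ≈ 0.630

0.630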